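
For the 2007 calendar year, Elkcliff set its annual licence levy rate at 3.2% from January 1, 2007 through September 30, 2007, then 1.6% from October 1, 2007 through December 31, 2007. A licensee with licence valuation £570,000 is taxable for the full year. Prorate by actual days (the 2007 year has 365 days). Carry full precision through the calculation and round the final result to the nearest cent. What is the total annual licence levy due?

£15,941.26

January 1 – September 30, 2007: 273 days at 3.2% → £570,000 × 3.2% × 273/365 = £13,642.5205
October 1 – December 31, 2007: 92 days at 1.6% → £570,000 × 1.6% × 92/365 = £2,298.7397
Total = £15,941.2603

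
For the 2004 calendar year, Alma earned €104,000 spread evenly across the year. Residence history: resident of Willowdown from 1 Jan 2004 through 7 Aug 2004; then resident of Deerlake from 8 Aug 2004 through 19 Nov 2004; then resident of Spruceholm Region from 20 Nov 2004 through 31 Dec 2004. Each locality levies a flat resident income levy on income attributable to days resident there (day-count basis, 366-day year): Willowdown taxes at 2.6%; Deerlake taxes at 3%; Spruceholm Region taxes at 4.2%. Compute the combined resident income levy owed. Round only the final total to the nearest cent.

€3,013.16

Willowdown, 1 Jan – 7 Aug 2004: 220 days → €104,000 × 2.6% × 220/366 = €1,625.3552
Deerlake, 8 Aug – 19 Nov 2004: 104 days → €104,000 × 3% × 104/366 = €886.5574
Spruceholm Region, 20 Nov – 31 Dec 2004: 42 days → €104,000 × 4.2% × 42/366 = €501.2459
Total = €3,013.1585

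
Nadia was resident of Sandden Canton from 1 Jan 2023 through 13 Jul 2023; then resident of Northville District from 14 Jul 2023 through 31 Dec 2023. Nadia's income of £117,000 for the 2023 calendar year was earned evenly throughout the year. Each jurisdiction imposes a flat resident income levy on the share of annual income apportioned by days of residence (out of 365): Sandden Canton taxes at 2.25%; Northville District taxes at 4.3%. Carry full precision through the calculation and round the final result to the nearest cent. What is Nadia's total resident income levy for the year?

£3,756.18

Sandden Canton, 1 Jan – 13 Jul 2023: 194 days → £117,000 × 2.25% × 194/365 = £1,399.1918
Northville District, 14 Jul – 31 Dec 2023: 171 days → £117,000 × 4.3% × 171/365 = £2,356.9890
Total = £3,756.1808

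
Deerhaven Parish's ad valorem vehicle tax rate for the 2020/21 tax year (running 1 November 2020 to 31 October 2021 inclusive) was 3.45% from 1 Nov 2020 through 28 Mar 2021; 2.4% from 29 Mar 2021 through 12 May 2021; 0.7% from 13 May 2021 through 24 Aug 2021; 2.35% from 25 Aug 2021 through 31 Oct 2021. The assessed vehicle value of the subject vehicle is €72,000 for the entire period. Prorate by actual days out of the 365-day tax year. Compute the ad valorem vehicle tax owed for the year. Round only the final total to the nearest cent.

1 Nov 2020 – 28 Mar 2021: 148 days at 3.45% → €72,000 × 3.45% × 148/365 = €1,007.2110
29 Mar – 12 May 2021: 45 days at 2.4% → €72,000 × 2.4% × 45/365 = €213.0411
13 May – 24 Aug 2021: 104 days at 0.7% → €72,000 × 0.7% × 104/365 = €143.6055
25 Aug – 31 Oct 2021: 68 days at 2.35% → €72,000 × 2.35% × 68/365 = €315.2219
Total = €1,679.0795

€1,679.08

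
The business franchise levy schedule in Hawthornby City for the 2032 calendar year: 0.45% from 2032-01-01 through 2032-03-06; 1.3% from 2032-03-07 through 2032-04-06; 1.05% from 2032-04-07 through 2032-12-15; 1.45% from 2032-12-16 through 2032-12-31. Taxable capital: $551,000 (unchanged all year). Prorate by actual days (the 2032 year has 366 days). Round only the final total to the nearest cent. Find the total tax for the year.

$5,402.36

2032-01-01 to 2032-03-06: 66 days at 0.45% → $551,000 × 0.45% × 66/366 = $447.1230
2032-03-07 to 2032-04-06: 31 days at 1.3% → $551,000 × 1.3% × 31/366 = $606.7022
2032-04-07 to 2032-12-15: 253 days at 1.05% → $551,000 × 1.05% × 253/366 = $3,999.2664
2032-12-16 to 2032-12-31: 16 days at 1.45% → $551,000 × 1.45% × 16/366 = $349.2678
Total = $5,402.3593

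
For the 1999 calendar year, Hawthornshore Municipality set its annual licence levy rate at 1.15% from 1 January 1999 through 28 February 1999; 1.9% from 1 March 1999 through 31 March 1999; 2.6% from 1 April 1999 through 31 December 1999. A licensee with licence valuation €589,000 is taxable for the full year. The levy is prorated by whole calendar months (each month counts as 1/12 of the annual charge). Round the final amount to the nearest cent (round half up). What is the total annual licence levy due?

€13,547.00

1 January – 28 February 1999: 2 months at 1.15% → €589,000 × 1.15% × 2/12 = €1,128.9167
1 March – 31 March 1999: 1 month at 1.9% → €589,000 × 1.9% × 1/12 = €932.5833
1 April – 31 December 1999: 9 months at 2.6% → €589,000 × 2.6% × 9/12 = €11,485.5000
Total = €13,547.0000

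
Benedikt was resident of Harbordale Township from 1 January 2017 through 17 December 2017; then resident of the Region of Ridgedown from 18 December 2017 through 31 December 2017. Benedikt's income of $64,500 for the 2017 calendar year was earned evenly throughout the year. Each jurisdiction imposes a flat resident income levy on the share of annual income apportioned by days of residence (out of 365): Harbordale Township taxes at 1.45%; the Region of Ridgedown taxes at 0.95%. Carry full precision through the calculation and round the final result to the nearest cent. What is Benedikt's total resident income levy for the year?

Harbordale Township, 1 January – 17 December 2017: 351 days → $64,500 × 1.45% × 351/365 = $899.3774
The Region of Ridgedown, 18 December – 31 December 2017: 14 days → $64,500 × 0.95% × 14/365 = $23.5027
Total = $922.8801

$922.88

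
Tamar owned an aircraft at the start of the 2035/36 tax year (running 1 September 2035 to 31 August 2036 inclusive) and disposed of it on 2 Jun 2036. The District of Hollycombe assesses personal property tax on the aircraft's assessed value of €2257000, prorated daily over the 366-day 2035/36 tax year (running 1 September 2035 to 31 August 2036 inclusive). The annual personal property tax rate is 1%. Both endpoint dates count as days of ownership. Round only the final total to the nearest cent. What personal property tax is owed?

€17020.00

Days held (1 Sep 2035 – 2 Jun 2036): 276 out of 366
Tax = €2257000 × 1% × 276/366 = €17020.0000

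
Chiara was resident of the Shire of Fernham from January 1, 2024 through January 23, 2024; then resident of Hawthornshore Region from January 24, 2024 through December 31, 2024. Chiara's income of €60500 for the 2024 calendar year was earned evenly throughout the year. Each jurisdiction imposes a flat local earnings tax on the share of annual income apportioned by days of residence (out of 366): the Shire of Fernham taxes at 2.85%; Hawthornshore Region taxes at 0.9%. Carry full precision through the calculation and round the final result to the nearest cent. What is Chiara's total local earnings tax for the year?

The Shire of Fernham, January 1 – January 23, 2024: 23 days → €60500 × 2.85% × 23/366 = €108.3545
Hawthornshore Region, January 24 – December 31, 2024: 343 days → €60500 × 0.9% × 343/366 = €510.2828
Total = €618.6373

€618.64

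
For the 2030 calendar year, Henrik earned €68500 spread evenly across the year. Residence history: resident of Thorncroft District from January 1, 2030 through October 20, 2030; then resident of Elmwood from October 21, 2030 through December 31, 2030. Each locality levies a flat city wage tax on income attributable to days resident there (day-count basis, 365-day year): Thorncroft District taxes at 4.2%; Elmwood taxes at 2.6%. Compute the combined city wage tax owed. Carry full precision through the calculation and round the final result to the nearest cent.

Thorncroft District, January 1 – October 20, 2030: 293 days → €68500 × 4.2% × 293/365 = €2309.4822
Elmwood, October 21 – December 31, 2030: 72 days → €68500 × 2.6% × 72/365 = €351.3205
Total = €2660.8027

€2660.80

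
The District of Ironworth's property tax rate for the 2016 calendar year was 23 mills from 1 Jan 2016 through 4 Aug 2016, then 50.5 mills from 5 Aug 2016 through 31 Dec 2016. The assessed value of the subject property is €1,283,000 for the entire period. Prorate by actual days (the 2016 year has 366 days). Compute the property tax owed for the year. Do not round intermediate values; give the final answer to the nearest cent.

1 Jan – 4 Aug 2016: 217 days at 23 mills → €1,283,000 × 2.3% × 217/366 = €17,495.7732
5 Aug – 31 Dec 2016: 149 days at 50.5 mills → €1,283,000 × 5.05% × 149/366 = €26,376.8675
Total = €43,872.6407

€43,872.64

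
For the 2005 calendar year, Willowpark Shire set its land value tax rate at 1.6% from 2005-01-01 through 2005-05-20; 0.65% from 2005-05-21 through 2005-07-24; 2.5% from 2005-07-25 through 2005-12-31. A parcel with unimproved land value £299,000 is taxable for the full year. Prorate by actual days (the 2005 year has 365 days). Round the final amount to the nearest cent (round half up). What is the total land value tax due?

2005-01-01 to 2005-05-20: 140 days at 1.6% → £299,000 × 1.6% × 140/365 = £1,834.9589
2005-05-21 to 2005-07-24: 65 days at 0.65% → £299,000 × 0.65% × 65/365 = £346.1027
2005-07-25 to 2005-12-31: 160 days at 2.5% → £299,000 × 2.5% × 160/365 = £3,276.7123
Total = £5,457.7740

£5,457.77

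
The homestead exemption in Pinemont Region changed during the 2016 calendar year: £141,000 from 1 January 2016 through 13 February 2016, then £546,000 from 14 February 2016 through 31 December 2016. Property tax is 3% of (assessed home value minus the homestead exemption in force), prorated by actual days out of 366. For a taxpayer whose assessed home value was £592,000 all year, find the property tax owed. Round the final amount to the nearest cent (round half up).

£2,840.66

1 January – 13 February 2016: 44 days, exemption £141,000 → (£592,000 − £141,000) × 3% × 44/366 = £1,626.5574
14 February – 31 December 2016: 322 days, exemption £546,000 → (£592,000 − £546,000) × 3% × 322/366 = £1,214.0984
Total = £2,840.6557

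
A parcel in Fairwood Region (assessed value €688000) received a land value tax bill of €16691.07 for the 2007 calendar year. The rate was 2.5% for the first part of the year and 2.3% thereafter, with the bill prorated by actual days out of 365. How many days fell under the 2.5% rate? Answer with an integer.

230 days

Let d = days at the first rate; then 365 − d days at the second rate.
€688000 × [2.5%·d + 2.3%·(365−d)] / 365 = €16691.07
Solving gives d = 230, so the new rate took effect on 19 August 2007.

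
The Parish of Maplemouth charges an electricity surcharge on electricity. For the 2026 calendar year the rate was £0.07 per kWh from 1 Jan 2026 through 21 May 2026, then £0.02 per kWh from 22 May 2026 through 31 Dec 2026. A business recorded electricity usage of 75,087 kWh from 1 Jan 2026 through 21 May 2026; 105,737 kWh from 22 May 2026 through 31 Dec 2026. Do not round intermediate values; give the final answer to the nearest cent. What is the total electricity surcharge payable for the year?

£7,370.83

1 Jan – 21 May 2026: 75,087 kWh at £0.07/kWh → £5,256.09
22 May – 31 Dec 2026: 105,737 kWh at £0.02/kWh → £2,114.74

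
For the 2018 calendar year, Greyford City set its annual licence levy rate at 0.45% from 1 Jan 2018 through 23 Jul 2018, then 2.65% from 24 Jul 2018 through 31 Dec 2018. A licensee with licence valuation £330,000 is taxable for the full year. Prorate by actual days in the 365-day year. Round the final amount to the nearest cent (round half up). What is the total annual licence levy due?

1 Jan – 23 Jul 2018: 204 days at 0.45% → £330,000 × 0.45% × 204/365 = £829.9726
24 Jul – 31 Dec 2018: 161 days at 2.65% → £330,000 × 2.65% × 161/365 = £3,857.3836
Total = £4,687.3562

£4,687.36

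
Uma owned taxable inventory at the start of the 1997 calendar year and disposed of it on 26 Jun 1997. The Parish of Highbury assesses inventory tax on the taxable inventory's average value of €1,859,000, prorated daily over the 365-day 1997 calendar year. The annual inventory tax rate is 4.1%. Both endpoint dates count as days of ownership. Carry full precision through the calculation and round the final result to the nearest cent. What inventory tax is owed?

Days held (1 Jan – 26 Jun 1997): 177 out of 365
Tax = €1,859,000 × 4.1% × 177/365 = €36,960.9945

€36,960.99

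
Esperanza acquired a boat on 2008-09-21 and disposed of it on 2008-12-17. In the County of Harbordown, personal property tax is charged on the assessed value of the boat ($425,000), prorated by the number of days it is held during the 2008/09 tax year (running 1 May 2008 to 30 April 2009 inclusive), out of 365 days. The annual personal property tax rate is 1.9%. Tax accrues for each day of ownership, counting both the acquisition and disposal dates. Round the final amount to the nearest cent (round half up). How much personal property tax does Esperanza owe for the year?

Days held (2008-09-21 to 2008-12-17): 88 out of 365
Tax = $425,000 × 1.9% × 88/365 = $1,946.8493

$1,946.85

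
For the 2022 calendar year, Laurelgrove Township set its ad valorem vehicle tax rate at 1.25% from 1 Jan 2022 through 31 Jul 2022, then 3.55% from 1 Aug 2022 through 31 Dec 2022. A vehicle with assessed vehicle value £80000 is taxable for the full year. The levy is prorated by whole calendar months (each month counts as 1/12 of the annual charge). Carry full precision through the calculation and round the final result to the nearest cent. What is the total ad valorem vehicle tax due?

1 Jan – 31 Jul 2022: 7 months at 1.25% → £80000 × 1.25% × 7/12 = £583.3333
1 Aug – 31 Dec 2022: 5 months at 3.55% → £80000 × 3.55% × 5/12 = £1183.3333
Total = £1766.6667

£1766.67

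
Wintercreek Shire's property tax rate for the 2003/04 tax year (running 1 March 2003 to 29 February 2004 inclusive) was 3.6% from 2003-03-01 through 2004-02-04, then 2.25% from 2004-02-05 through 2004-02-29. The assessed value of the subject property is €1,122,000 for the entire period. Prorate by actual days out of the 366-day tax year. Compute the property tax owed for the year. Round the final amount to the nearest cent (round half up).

2003-03-01 to 2004-02-04: 341 days at 3.6% → €1,122,000 × 3.6% × 341/366 = €37,632.9836
2004-02-05 to 2004-02-29: 25 days at 2.25% → €1,122,000 × 2.25% × 25/366 = €1,724.3852
Total = €39,357.3689

€39,357.37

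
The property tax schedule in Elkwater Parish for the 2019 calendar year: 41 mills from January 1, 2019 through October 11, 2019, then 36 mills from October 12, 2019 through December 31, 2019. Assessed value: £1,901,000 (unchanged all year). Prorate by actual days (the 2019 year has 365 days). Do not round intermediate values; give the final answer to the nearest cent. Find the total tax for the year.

£75,831.67

January 1 – October 11, 2019: 284 days at 41 mills → £1,901,000 × 4.1% × 284/365 = £60,644.5041
October 12 – December 31, 2019: 81 days at 36 mills → £1,901,000 × 3.6% × 81/365 = £15,187.1671
Total = £75,831.6712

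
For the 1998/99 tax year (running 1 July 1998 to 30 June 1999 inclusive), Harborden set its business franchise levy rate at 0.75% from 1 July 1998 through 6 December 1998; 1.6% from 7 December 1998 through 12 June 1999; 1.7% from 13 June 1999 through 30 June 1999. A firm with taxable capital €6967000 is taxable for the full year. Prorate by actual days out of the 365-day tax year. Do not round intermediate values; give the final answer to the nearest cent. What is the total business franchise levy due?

€86018.59

1 July – 6 December 1998: 159 days at 0.75% → €6967000 × 0.75% × 159/365 = €22762.0479
7 December 1998 – 12 June 1999: 188 days at 1.6% → €6967000 × 1.6% × 188/365 = €57415.7151
13 June – 30 June 1999: 18 days at 1.7% → €6967000 × 1.7% × 18/365 = €5840.8274
Total = €86018.5904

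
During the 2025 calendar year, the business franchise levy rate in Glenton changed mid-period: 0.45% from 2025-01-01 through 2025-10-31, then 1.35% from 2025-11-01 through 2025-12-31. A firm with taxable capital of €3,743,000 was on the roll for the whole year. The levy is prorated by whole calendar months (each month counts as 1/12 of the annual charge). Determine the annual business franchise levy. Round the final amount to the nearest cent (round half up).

2025-01-01 to 2025-10-31: 10 months at 0.45% → €3,743,000 × 0.45% × 10/12 = €14,036.2500
2025-11-01 to 2025-12-31: 2 months at 1.35% → €3,743,000 × 1.35% × 2/12 = €8,421.7500
Total = €22,458.0000

€22,458.00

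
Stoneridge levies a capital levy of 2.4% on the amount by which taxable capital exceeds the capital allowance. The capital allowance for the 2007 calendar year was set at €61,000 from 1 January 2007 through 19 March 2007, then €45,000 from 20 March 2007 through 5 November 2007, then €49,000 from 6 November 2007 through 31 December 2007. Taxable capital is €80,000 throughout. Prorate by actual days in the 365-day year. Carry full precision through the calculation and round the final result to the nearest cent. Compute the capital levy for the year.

€743.21

1 January – 19 March 2007: 78 days, exemption €61,000 → (€80,000 − €61,000) × 2.4% × 78/365 = €97.4466
20 March – 5 November 2007: 231 days, exemption €45,000 → (€80,000 − €45,000) × 2.4% × 231/365 = €531.6164
6 November – 31 December 2007: 56 days, exemption €49,000 → (€80,000 − €49,000) × 2.4% × 56/365 = €114.1479
Total = €743.2110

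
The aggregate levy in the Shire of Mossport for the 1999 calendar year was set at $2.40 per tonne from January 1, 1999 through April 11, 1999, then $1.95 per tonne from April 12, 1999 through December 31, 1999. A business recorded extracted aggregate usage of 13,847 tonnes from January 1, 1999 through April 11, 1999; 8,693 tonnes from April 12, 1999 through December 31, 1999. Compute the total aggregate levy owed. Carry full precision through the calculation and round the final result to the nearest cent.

January 1 – April 11, 1999: 13,847 tonnes at $2.40/tonne → $33,232.80
April 12 – December 31, 1999: 8,693 tonnes at $1.95/tonne → $16,951.35

$50,184.15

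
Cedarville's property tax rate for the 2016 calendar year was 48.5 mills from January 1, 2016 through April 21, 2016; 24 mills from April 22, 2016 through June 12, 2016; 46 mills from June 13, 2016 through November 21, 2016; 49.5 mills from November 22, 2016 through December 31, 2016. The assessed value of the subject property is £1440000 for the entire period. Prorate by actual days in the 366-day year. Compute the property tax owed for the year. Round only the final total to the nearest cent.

January 1 – April 21, 2016: 112 days at 48.5 mills → £1440000 × 4.85% × 112/366 = £21371.8033
April 22 – June 12, 2016: 52 days at 24 mills → £1440000 × 2.4% × 52/366 = £4910.1639
June 13 – November 21, 2016: 162 days at 46 mills → £1440000 × 4.6% × 162/366 = £29319.3443
November 22 – December 31, 2016: 40 days at 49.5 mills → £1440000 × 4.95% × 40/366 = £7790.1639
Total = £63391.4754

£63391.48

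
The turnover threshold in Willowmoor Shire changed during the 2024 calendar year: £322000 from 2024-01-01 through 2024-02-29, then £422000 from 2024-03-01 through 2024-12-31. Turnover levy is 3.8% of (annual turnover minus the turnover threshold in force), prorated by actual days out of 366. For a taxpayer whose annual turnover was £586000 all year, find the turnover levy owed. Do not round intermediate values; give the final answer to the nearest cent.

£6854.95

2024-01-01 to 2024-02-29: 60 days, exemption £322000 → (£586000 − £322000) × 3.8% × 60/366 = £1644.5902
2024-03-01 to 2024-12-31: 306 days, exemption £422000 → (£586000 − £422000) × 3.8% × 306/366 = £5210.3607
Total = £6854.9508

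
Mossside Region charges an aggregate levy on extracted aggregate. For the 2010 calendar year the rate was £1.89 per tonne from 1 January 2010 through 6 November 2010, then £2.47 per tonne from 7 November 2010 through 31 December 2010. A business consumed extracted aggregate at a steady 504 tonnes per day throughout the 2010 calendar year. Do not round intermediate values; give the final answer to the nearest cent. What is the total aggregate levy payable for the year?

£363762.00

1 January – 6 November 2010: 310 days × 504 tonnes/day = 156,240 tonnes at £1.89/tonne → £295293.60
7 November – 31 December 2010: 55 days × 504 tonnes/day = 27,720 tonnes at £2.47/tonne → £68468.40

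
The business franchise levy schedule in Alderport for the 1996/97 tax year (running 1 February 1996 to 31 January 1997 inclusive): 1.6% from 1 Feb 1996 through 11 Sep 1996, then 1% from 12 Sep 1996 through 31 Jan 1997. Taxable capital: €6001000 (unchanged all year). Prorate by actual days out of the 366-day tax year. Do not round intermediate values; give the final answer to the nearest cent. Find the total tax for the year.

€82046.46

1 Feb – 11 Sep 1996: 224 days at 1.6% → €6001000 × 1.6% × 224/366 = €58763.8907
12 Sep 1996 – 31 Jan 1997: 142 days at 1% → €6001000 × 1% × 142/366 = €23282.5683
Total = €82046.4590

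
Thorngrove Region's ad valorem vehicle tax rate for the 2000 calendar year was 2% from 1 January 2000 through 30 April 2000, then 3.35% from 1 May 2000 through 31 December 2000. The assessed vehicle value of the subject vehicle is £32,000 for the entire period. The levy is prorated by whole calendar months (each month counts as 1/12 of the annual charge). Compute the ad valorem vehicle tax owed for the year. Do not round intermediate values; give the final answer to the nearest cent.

£928.00

1 January – 30 April 2000: 4 months at 2% → £32,000 × 2% × 4/12 = £213.3333
1 May – 31 December 2000: 8 months at 3.35% → £32,000 × 3.35% × 8/12 = £714.6667
Total = £928.0000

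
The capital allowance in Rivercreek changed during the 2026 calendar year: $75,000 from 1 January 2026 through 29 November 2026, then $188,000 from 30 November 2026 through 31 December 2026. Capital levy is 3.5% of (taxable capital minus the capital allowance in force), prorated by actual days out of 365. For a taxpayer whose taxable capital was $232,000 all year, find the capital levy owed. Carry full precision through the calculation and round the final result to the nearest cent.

$5,148.26

1 January – 29 November 2026: 333 days, exemption $75,000 → ($232,000 − $75,000) × 3.5% × 333/365 = $5,013.2466
30 November – 31 December 2026: 32 days, exemption $188,000 → ($232,000 − $188,000) × 3.5% × 32/365 = $135.0137
Total = $5,148.2603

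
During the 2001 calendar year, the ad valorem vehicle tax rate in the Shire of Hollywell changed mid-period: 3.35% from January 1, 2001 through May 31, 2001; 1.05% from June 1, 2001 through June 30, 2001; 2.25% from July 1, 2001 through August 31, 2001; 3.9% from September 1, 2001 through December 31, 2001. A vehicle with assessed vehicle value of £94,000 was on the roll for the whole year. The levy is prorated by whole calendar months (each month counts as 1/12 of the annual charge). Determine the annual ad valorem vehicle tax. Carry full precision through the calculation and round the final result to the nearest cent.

January 1 – May 31, 2001: 5 months at 3.35% → £94,000 × 3.35% × 5/12 = £1,312.0833
June 1 – June 30, 2001: 1 month at 1.05% → £94,000 × 1.05% × 1/12 = £82.2500
July 1 – August 31, 2001: 2 months at 2.25% → £94,000 × 2.25% × 2/12 = £352.5000
September 1 – December 31, 2001: 4 months at 3.9% → £94,000 × 3.9% × 4/12 = £1,222.0000
Total = £2,968.8333

£2,968.83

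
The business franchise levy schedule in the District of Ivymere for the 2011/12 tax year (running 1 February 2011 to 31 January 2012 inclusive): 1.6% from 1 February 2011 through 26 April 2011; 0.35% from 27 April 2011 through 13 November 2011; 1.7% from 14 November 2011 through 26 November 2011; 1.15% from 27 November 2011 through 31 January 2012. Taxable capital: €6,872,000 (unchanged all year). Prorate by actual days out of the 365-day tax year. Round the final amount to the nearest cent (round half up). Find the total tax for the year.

€57,301.18

1 February – 26 April 2011: 85 days at 1.6% → €6,872,000 × 1.6% × 85/365 = €25,605.2603
27 April – 13 November 2011: 201 days at 0.35% → €6,872,000 × 0.35% × 201/365 = €13,245.0740
14 November – 26 November 2011: 13 days at 1.7% → €6,872,000 × 1.7% × 13/365 = €4,160.8548
27 November 2011 – 31 January 2012: 66 days at 1.15% → €6,872,000 × 1.15% × 66/365 = €14,289.9945
Total = €57,301.1836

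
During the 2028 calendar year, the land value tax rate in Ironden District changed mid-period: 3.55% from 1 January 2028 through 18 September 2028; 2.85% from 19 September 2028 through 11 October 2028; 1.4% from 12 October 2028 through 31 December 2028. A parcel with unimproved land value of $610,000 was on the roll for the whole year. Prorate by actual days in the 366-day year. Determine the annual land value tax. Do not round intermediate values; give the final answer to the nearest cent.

1 January – 18 September 2028: 262 days at 3.55% → $610,000 × 3.55% × 262/366 = $15,501.6667
19 September – 11 October 2028: 23 days at 2.85% → $610,000 × 2.85% × 23/366 = $1,092.5000
12 October – 31 December 2028: 81 days at 1.4% → $610,000 × 1.4% × 81/366 = $1,890.0000
Total = $18,484.1667

$18,484.17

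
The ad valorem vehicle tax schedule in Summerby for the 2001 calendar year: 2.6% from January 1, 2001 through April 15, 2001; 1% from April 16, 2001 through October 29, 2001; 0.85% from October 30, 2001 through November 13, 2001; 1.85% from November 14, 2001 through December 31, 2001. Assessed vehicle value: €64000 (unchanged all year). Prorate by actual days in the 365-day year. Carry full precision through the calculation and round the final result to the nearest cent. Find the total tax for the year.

€1002.17

January 1 – April 15, 2001: 105 days at 2.6% → €64000 × 2.6% × 105/365 = €478.6849
April 16 – October 29, 2001: 197 days at 1% → €64000 × 1% × 197/365 = €345.4247
October 30 – November 13, 2001: 15 days at 0.85% → €64000 × 0.85% × 15/365 = €22.3562
November 14 – December 31, 2001: 48 days at 1.85% → €64000 × 1.85% × 48/365 = €155.7041
Total = €1002.1699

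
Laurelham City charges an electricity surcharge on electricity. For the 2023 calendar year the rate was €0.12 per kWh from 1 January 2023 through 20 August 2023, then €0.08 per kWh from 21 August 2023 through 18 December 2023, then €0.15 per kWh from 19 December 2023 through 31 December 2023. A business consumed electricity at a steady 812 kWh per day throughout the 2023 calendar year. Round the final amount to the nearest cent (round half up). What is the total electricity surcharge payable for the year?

1 January – 20 August 2023: 232 days × 812 kWh/day = 188,384 kWh at €0.12/kWh → €22,606.08
21 August – 18 December 2023: 120 days × 812 kWh/day = 97,440 kWh at €0.08/kWh → €7,795.20
19 December – 31 December 2023: 13 days × 812 kWh/day = 10,556 kWh at €0.15/kWh → €1,583.40

€31,984.68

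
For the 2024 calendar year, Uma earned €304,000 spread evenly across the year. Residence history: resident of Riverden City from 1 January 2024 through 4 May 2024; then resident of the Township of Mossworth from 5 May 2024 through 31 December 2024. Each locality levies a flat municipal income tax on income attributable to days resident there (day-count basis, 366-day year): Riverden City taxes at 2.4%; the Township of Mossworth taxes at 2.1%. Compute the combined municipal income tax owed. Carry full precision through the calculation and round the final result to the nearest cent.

€6,695.48

Riverden City, 1 January – 4 May 2024: 125 days → €304,000 × 2.4% × 125/366 = €2,491.8033
The Township of Mossworth, 5 May – 31 December 2024: 241 days → €304,000 × 2.1% × 241/366 = €4,203.6721
Total = €6,695.4754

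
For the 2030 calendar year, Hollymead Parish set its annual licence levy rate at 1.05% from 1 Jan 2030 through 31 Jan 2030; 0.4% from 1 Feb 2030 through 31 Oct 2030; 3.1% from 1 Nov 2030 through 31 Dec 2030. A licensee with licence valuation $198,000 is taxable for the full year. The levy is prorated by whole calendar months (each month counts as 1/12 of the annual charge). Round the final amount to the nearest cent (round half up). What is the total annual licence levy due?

$1,790.25

1 Jan – 31 Jan 2030: 1 month at 1.05% → $198,000 × 1.05% × 1/12 = $173.2500
1 Feb – 31 Oct 2030: 9 months at 0.4% → $198,000 × 0.4% × 9/12 = $594.0000
1 Nov – 31 Dec 2030: 2 months at 3.1% → $198,000 × 3.1% × 2/12 = $1,023.0000
Total = $1,790.2500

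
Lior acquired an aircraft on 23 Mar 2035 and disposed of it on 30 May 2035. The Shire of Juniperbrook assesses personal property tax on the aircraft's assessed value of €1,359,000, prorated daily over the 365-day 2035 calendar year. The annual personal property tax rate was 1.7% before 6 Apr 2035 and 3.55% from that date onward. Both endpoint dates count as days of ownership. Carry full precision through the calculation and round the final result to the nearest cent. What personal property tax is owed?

€8,155.86

23 Mar – 5 Apr 2035: 14 days at 1.7% → €1,359,000 × 1.7% × 14/365 = €886.1425
6 Apr – 30 May 2035: 55 days at 3.55% → €1,359,000 × 3.55% × 55/365 = €7,269.7192
Total = €8,155.8616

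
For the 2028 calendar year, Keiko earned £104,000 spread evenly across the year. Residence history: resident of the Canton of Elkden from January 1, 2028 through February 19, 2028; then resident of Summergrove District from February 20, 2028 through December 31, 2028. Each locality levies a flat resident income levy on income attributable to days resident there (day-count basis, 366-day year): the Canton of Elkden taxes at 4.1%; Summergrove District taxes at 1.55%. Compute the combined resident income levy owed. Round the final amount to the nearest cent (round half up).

£1,974.30

The Canton of Elkden, January 1 – February 19, 2028: 50 days → £104,000 × 4.1% × 50/366 = £582.5137
Summergrove District, February 20 – December 31, 2028: 316 days → £104,000 × 1.55% × 316/366 = £1,391.7814
Total = £1,974.2951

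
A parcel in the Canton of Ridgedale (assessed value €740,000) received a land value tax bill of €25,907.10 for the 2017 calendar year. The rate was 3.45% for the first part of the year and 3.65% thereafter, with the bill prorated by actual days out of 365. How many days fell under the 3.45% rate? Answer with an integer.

Let d = days at the first rate; then 365 − d days at the second rate.
€740,000 × [3.45%·d + 3.65%·(365−d)] / 365 = €25,907.10
Solving gives d = 272, so the new rate took effect on 30 Sep 2017.

272 days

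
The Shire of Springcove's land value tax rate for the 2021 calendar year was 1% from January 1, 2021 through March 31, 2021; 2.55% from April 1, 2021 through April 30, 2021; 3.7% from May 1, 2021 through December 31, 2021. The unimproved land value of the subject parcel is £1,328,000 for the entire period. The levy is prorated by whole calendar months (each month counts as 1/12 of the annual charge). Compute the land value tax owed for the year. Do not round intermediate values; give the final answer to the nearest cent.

£38,899.33

January 1 – March 31, 2021: 3 months at 1% → £1,328,000 × 1% × 3/12 = £3,320.0000
April 1 – April 30, 2021: 1 month at 2.55% → £1,328,000 × 2.55% × 1/12 = £2,822.0000
May 1 – December 31, 2021: 8 months at 3.7% → £1,328,000 × 3.7% × 8/12 = £32,757.3333
Total = £38,899.3333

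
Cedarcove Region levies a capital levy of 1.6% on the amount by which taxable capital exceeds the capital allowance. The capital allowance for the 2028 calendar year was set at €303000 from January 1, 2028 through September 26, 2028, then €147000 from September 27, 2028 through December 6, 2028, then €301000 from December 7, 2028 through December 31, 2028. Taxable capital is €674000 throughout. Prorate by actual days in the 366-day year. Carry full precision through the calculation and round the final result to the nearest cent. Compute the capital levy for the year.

€6422.38

January 1 – September 26, 2028: 270 days, exemption €303000 → (€674000 − €303000) × 1.6% × 270/366 = €4379.0164
September 27 – December 6, 2028: 71 days, exemption €147000 → (€674000 − €147000) × 1.6% × 71/366 = €1635.7158
December 7 – December 31, 2028: 25 days, exemption €301000 → (€674000 − €301000) × 1.6% × 25/366 = €407.6503
Total = €6422.3825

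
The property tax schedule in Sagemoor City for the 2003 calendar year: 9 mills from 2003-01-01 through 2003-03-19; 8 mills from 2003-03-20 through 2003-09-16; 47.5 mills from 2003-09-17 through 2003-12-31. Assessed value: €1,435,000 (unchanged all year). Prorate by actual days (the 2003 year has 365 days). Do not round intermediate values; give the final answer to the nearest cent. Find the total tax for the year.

2003-01-01 to 2003-03-19: 78 days at 9 mills → €1,435,000 × 0.9% × 78/365 = €2,759.9178
2003-03-20 to 2003-09-16: 181 days at 8 mills → €1,435,000 × 0.8% × 181/365 = €5,692.8219
2003-09-17 to 2003-12-31: 106 days at 47.5 mills → €1,435,000 × 4.75% × 106/365 = €19,795.1370
Total = €28,247.8767

€28,247.88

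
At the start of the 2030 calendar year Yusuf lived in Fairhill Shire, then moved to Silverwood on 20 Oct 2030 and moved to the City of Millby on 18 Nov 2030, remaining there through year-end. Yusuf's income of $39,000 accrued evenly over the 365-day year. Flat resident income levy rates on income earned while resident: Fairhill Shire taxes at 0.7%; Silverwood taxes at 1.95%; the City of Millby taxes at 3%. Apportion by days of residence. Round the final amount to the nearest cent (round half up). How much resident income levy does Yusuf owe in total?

$419.86

Fairhill Shire, 1 Jan – 19 Oct 2030: 292 days → $39,000 × 0.7% × 292/365 = $218.4000
Silverwood, 20 Oct – 17 Nov 2030: 29 days → $39,000 × 1.95% × 29/365 = $60.4233
The City of Millby, 18 Nov – 31 Dec 2030: 44 days → $39,000 × 3% × 44/365 = $141.0411
Total = $419.8644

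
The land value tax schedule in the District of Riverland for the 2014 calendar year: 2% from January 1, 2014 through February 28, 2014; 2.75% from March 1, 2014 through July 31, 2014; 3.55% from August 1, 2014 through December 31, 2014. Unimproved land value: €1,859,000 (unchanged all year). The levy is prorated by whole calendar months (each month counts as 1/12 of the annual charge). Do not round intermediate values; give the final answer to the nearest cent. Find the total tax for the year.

€54,995.42

January 1 – February 28, 2014: 2 months at 2% → €1,859,000 × 2% × 2/12 = €6,196.6667
March 1 – July 31, 2014: 5 months at 2.75% → €1,859,000 × 2.75% × 5/12 = €21,301.0417
August 1 – December 31, 2014: 5 months at 3.55% → €1,859,000 × 3.55% × 5/12 = €27,497.7083
Total = €54,995.4167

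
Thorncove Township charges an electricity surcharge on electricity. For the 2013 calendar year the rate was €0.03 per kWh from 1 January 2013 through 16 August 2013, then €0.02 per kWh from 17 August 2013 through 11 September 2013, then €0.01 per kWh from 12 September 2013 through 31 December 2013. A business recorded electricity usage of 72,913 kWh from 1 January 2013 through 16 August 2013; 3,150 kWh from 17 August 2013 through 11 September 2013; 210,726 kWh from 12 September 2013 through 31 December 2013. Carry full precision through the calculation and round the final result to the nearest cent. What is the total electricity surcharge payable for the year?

1 January – 16 August 2013: 72,913 kWh at €0.03/kWh → €2,187.39
17 August – 11 September 2013: 3,150 kWh at €0.02/kWh → €63.00
12 September – 31 December 2013: 210,726 kWh at €0.01/kWh → €2,107.26

€4,357.65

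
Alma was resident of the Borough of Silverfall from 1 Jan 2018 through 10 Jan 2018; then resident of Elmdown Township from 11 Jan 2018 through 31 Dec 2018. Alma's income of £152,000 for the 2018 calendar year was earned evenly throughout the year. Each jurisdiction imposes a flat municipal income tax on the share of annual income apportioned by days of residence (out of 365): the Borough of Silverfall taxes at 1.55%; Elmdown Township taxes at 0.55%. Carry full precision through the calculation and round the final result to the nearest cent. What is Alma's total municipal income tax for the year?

£877.64

The Borough of Silverfall, 1 Jan – 10 Jan 2018: 10 days → £152,000 × 1.55% × 10/365 = £64.5479
Elmdown Township, 11 Jan – 31 Dec 2018: 355 days → £152,000 × 0.55% × 355/365 = £813.0959
Total = £877.6438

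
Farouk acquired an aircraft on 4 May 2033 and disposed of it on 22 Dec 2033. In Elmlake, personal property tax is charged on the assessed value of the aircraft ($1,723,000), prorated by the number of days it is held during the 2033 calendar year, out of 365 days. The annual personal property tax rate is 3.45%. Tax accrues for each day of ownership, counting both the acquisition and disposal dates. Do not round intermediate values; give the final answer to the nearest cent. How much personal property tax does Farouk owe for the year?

$37,946.12

Days held (4 May – 22 Dec 2033): 233 out of 365
Tax = $1,723,000 × 3.45% × 233/365 = $37,946.1247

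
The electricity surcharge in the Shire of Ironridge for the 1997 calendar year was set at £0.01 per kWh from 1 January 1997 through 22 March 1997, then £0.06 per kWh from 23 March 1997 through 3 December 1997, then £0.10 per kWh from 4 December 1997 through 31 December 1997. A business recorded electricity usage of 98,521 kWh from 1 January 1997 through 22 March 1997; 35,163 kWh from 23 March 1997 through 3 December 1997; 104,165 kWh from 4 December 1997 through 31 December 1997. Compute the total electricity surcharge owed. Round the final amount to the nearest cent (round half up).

£13511.49

1 January – 22 March 1997: 98,521 kWh at £0.01/kWh → £985.21
23 March – 3 December 1997: 35,163 kWh at £0.06/kWh → £2109.78
4 December – 31 December 1997: 104,165 kWh at £0.10/kWh → £10416.50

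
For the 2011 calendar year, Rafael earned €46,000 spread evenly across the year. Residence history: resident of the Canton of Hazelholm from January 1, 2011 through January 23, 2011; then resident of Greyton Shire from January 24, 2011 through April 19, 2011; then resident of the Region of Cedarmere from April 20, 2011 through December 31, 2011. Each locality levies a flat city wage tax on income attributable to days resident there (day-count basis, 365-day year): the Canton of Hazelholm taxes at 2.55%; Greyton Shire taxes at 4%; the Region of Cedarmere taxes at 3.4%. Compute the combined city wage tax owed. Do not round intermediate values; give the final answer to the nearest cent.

€1,604.39

The Canton of Hazelholm, January 1 – January 23, 2011: 23 days → €46,000 × 2.55% × 23/365 = €73.9151
Greyton Shire, January 24 – April 19, 2011: 86 days → €46,000 × 4% × 86/365 = €433.5342
The Region of Cedarmere, April 20 – December 31, 2011: 256 days → €46,000 × 3.4% × 256/365 = €1,096.9425
Total = €1,604.3918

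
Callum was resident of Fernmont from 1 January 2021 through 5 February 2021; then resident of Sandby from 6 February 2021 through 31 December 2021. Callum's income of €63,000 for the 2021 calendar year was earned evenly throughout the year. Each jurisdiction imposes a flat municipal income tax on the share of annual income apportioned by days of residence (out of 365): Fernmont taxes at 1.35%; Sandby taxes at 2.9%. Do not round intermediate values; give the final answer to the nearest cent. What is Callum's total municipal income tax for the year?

Fernmont, 1 January – 5 February 2021: 36 days → €63,000 × 1.35% × 36/365 = €83.8849
Sandby, 6 February – 31 December 2021: 329 days → €63,000 × 2.9% × 329/365 = €1,646.8027
Total = €1,730.6877

€1,730.69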